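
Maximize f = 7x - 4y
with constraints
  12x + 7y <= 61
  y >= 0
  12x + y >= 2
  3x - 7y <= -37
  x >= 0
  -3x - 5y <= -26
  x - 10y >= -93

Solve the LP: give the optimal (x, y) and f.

x = 8/5, y = 209/35, maximum f = -444/35

The binding constraints are 12x + 7y = 61 and 3x - 7y = -37.
Solving simultaneously gives x = 8/5, y = 209/35.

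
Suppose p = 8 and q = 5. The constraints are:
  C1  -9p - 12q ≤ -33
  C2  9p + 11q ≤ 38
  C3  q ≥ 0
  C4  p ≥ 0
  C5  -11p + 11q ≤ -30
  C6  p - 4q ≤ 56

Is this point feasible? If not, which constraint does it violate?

not feasible — violates C2

Constraint C2: 9p + 11q = 127, which is not ≤ 38. All other constraints are satisfied.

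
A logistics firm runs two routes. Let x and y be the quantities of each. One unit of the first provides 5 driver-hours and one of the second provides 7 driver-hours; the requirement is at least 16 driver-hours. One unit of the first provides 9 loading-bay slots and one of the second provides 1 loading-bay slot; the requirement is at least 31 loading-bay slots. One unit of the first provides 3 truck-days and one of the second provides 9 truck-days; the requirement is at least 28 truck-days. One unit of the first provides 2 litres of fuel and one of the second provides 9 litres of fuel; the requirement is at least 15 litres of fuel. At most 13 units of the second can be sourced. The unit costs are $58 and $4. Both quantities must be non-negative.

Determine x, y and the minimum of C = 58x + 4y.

x = 2, y = 13, minimum C = 168

Feasible corners and C = 58x + 4y:
  (28/3, 0) → C = 1624/3
  (251/78, 53/26) → C = 7597/39
  (2, 13) → C = 168
The feasible region is unbounded (it extends along (1, 0)), but C strictly increases along every unbounded feasible direction, so there is no improving ray and the minimum is attained at a vertex.

The optimum lies where 9x + y = 31 and y = 13.
Solving simultaneously gives x = 2, y = 13.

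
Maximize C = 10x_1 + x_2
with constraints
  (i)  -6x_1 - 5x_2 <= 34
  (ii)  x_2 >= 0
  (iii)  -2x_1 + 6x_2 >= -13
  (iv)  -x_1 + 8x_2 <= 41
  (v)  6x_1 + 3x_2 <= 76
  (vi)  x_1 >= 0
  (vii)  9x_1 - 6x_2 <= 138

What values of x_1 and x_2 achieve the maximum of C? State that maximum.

x_1 = 165/14, x_2 = 37/21, maximum C = 2512/21

Feasible corners and C = 10x_1 + x_2:
  (13/2, 0) → C = 65
  (0, 0) → C = 0
  (165/14, 37/21) → C = 2512/21
  (485/51, 322/51) → C = 1724/17
  (0, 41/8) → C = 41/8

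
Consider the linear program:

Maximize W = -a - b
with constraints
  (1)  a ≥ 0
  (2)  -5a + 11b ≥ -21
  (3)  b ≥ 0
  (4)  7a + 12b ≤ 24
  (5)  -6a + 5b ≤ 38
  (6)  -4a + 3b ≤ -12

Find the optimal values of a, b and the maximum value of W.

a = 3, b = 0, maximum W = -3

Corner points and W = -a - b:
  (24/7, 0) → W = -24/7
  (3, 0) → W = -3
  (72/23, 4/23) → W = -76/23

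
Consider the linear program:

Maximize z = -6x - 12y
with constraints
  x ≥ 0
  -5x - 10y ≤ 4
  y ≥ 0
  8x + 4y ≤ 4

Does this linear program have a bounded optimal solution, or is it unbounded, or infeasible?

Feasible corners and z = -6x - 12y:
  (0, 0) → z = 0
  (0, 1) → z = -12
  (1/2, 0) → z = -3
The feasible region has finitely many vertices and no improving ray; the maximum is 0 at (0, 0).

bounded optimum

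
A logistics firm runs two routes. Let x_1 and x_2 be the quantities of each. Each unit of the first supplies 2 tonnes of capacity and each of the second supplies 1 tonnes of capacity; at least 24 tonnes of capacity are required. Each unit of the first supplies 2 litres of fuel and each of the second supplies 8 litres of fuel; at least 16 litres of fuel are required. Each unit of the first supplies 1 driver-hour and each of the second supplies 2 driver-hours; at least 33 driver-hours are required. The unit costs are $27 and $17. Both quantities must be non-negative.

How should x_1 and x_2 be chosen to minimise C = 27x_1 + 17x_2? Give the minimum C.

The feasible region is unbounded (it extends along (0, 1), (1, 0)), but C strictly increases along every unbounded feasible direction, so there is no improving ray and the minimum is attained at a vertex.

The binding constraints are 2x_1 + x_2 = 24 and x_1 + 2x_2 = 33.
Solving simultaneously gives x_1 = 5, x_2 = 14.

x_1 = 5, x_2 = 14, minimum C = 373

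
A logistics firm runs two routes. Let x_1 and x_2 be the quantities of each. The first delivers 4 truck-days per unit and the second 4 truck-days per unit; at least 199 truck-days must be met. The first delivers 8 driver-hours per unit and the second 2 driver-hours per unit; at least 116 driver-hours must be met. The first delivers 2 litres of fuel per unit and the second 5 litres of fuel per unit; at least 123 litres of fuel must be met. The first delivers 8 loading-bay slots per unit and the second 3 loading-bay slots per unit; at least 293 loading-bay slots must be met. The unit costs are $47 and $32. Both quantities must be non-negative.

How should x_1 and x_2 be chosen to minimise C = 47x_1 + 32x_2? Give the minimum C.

x_1 = 115/4, x_2 = 21, minimum C = 8093/4

Extreme points and C = 47x_1 + 32x_2:
  (0, 293/3) → C = 9376/3
  (123/2, 0) → C = 5781/2
  (503/12, 47/6) → C = 8883/4
  (115/4, 21) → C = 8093/4
The feasible region is unbounded (it extends along (0, 1), (1, 0)), but C strictly increases along every unbounded feasible direction, so there is no improving ray and the minimum is attained at a vertex.

The optimum lies where 4x_1 + 4x_2 = 199 and 8x_1 + 3x_2 = 293.
Solving simultaneously gives x_1 = 115/4, x_2 = 21.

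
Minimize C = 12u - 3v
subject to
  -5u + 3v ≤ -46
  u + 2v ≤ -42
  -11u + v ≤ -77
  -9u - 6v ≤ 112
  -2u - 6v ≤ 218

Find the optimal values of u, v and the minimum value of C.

u = 112/23, v = -539/23, minimum C = 2961/23

Extreme points and C = 12u - 3v:
  (112/23, -539/23) → C = 2961/23
  (92, -67) → C = 1305
  (14/3, -77/3) → C = 133
  (106/7, -869/21) → C = 2141/7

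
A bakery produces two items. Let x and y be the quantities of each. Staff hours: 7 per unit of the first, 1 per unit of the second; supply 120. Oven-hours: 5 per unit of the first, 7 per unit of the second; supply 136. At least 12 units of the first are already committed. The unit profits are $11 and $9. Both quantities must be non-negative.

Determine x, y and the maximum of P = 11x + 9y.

Feasible corners and P = 11x + 9y:
  (120/7, 0) → P = 1320/7
  (12, 0) → P = 132
  (16, 8) → P = 248
  (12, 76/7) → P = 1608/7

At the optimal vertex, 7x + y = 120 and 5x + 7y = 136.
Solving simultaneously gives x = 16, y = 8.

x = 16, y = 8, maximum P = 248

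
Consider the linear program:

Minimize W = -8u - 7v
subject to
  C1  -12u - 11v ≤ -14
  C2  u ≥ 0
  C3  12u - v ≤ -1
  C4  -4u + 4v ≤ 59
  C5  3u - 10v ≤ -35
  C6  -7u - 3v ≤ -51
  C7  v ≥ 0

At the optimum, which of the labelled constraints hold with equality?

Feasible corners and W = -8u - 7v:
  (5/4, 16) → W = -122
  (48/43, 619/43) → W = -4717/43
  (27/40, 617/40) → W = -907/8

The minimum is at (5/4, 16). Substituting into each constraint, equality holds for C3 and C4; the remaining constraints have slack.

C3 and C4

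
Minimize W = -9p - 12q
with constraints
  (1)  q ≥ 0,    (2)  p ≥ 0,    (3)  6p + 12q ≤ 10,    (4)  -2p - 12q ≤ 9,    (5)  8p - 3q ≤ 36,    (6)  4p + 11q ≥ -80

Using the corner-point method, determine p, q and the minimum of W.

p = 5/3, q = 0, minimum W = -15

Feasible corners and W = -9p - 12q:
  (0, 0) → W = 0
  (5/3, 0) → W = -15
  (0, 5/6) → W = -10

At the optimal vertex, q = 0 and 6p + 12q = 10.
Solving simultaneously gives p = 5/3, q = 0.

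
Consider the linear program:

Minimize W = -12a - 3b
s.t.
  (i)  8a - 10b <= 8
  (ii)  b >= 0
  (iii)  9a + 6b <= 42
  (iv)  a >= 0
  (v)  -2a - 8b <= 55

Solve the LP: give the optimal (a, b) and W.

a = 78/23, b = 44/23, minimum W = -1068/23

Extreme points and W = -12a - 3b:
  (1, 0) → W = -12
  (78/23, 44/23) → W = -1068/23
  (0, 0) → W = 0
  (0, 7) → W = -21

The optimum lies where 8a - 10b = 8 and 9a + 6b = 42.
Solving simultaneously gives a = 78/23, b = 44/23.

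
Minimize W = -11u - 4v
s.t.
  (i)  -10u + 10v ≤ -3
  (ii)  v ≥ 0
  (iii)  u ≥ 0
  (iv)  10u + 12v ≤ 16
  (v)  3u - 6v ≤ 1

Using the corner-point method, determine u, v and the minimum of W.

u = 9/8, v = 19/48, minimum W = -335/24

Vertices and W = -11u - 4v:
  (3/10, 0) → W = -33/10
  (49/55, 13/22) → W = -669/55
  (1/3, 0) → W = -11/3
  (9/8, 19/48) → W = -335/24

At the optimal vertex, 10u + 12v = 16 and 3u - 6v = 1.
Solving simultaneously gives u = 9/8, v = 19/48.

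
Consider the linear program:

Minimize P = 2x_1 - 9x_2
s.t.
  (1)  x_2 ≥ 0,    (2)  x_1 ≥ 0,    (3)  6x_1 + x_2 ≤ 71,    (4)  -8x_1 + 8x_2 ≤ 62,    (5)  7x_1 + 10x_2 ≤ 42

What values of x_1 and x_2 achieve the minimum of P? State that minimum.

x_1 = 0, x_2 = 21/5, minimum P = -189/5

Feasible corners and P = 2x_1 - 9x_2:
  (0, 0) → P = 0
  (6, 0) → P = 12
  (0, 21/5) → P = -189/5

The optimum lies where x_1 = 0 and 7x_1 + 10x_2 = 42.
Solving simultaneously gives x_1 = 0, x_2 = 21/5.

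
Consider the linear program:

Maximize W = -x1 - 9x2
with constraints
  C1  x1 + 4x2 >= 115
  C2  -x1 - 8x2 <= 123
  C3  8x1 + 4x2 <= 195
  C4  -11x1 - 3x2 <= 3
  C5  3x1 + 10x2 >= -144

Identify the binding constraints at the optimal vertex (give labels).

C1 and C3

Feasible corners and W = -x1 - 9x2:
  (80/7, 725/28) → W = -6845/28
  (-357/41, 1268/41) → W = -11055/41
  (-597/20, 2169/20) → W = -4731/5

The maximum is at (80/7, 725/28). Substituting into each constraint, equality holds for C1 and C3; the remaining constraints have slack.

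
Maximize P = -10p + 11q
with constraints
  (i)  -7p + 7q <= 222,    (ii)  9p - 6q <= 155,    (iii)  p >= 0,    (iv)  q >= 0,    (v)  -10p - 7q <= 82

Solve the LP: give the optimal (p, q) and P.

Feasible corners and P = -10p + 11q:
  (2417/21, 3083/21) → P = 9743/21
  (0, 222/7) → P = 2442/7
  (155/9, 0) → P = -1550/9
  (0, 0) → P = 0

p = 2417/21, q = 3083/21, maximum P = 9743/21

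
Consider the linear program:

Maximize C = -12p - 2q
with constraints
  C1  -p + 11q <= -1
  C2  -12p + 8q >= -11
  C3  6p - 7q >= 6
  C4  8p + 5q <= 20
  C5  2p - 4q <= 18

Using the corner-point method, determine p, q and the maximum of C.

p = -51/5, q = -48/5, maximum C = 708/5

Corner points and C = -12p - 2q:
  (29/36, -1/6) → C = -28/3
  (-25/8, -97/16) → C = 397/8
  (-51/5, -48/5) → C = 708/5

The binding constraints are 6p - 7q = 6 and 2p - 4q = 18.
Solving simultaneously gives p = -51/5, q = -48/5.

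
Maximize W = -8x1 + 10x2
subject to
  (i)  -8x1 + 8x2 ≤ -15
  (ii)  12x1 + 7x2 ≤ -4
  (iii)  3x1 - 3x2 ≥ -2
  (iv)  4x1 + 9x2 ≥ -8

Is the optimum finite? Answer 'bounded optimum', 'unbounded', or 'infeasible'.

The boundaries -8x1 + 8x2 = -15 and 12x1 + 7x2 = -4 meet at (73/152, -53/38), but that point violates 4x1 + 9x2 ≥ -8. Every candidate vertex is excluded by some other constraint, so the feasible region is empty.

infeasible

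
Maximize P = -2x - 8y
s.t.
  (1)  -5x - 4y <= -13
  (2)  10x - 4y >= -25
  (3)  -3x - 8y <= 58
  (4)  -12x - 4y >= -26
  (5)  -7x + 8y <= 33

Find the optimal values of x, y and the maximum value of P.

x = 13/7, y = 13/14, maximum P = -78/7

The optimum lies where -5x - 4y = -13 and -12x - 4y = -26.
Solving simultaneously gives x = 13/7, y = 13/14.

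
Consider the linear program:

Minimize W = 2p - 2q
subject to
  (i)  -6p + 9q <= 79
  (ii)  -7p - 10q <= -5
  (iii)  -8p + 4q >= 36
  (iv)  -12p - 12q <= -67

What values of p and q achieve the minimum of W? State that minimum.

p = -23/12, q = 15/2, minimum W = -113/6

Feasible corners and W = 2p - 2q:
  (-1/6, 26/3) → W = -53/3
  (-23/12, 15/2) → W = -113/6
  (-41/36, 121/18) → W = -283/18

At the optimal vertex, -6p + 9q = 79 and -12p - 12q = -67.
Solving simultaneously gives p = -23/12, q = 15/2.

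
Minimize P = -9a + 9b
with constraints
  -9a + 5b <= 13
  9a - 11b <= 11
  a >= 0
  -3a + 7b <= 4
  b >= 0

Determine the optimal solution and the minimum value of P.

a = 121/30, b = 23/10, minimum P = -78/5

Extreme points and P = -9a + 9b:
  (121/30, 23/10) → P = -78/5
  (11/9, 0) → P = -11
  (0, 4/7) → P = 36/7
  (0, 0) → P = 0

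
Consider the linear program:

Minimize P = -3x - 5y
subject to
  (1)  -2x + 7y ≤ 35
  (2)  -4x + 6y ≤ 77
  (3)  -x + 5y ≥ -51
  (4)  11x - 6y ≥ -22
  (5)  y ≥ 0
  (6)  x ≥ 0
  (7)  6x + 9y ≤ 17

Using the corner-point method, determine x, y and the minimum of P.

x = 0, y = 17/9, minimum P = -85/9

At the optimal vertex, x = 0 and 6x + 9y = 17.
Solving simultaneously gives x = 0, y = 17/9.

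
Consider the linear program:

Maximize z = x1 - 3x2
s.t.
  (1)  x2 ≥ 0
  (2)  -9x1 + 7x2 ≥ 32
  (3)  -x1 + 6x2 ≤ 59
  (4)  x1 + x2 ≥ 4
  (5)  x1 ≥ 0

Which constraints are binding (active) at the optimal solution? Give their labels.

(2) and (5)

Vertices and z = x1 - 3x2:
  (221/47, 499/47) → z = -1276/47
  (0, 32/7) → z = -96/7
  (0, 59/6) → z = -59/2

The maximum is at (0, 32/7). Substituting into each constraint, equality holds for (2) and (5); the remaining constraints have slack.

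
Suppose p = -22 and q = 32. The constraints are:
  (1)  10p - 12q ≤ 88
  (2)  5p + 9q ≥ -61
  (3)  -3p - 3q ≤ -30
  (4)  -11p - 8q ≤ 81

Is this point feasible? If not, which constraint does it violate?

(1): -604 ≤ 88 ✓
(2): 178 ≥ -61 ✓
(3): -30 ≤ -30 ✓
(4): -14 ≤ 81 ✓

feasible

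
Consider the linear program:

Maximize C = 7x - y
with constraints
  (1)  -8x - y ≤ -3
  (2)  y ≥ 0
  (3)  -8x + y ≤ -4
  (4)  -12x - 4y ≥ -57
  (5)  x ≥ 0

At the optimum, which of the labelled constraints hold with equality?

(2) and (4)

Feasible corners and C = 7x - y:
  (1/2, 0) → C = 7/2
  (19/4, 0) → C = 133/4
  (73/44, 102/11) → C = 103/44

The maximum is at (19/4, 0). Substituting into each constraint, equality holds for (2) and (4); the remaining constraints have slack.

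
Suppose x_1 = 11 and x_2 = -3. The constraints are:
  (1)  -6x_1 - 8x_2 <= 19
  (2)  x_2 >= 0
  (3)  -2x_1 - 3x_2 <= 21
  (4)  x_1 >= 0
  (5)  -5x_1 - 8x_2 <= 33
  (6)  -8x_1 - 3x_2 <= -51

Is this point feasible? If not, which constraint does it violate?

Constraint (2): x_2 = -3, which is not ≥ 0. All other constraints are satisfied.

not feasible — violates (2)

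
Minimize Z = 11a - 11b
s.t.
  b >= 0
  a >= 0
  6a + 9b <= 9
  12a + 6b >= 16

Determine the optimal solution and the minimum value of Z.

Extreme points and Z = 11a - 11b:
  (3/2, 0) → Z = 33/2
  (4/3, 0) → Z = 44/3
  (5/4, 1/6) → Z = 143/12

At the optimal vertex, 6a + 9b = 9 and 12a + 6b = 16.
Solving simultaneously gives a = 5/4, b = 1/6.

a = 5/4, b = 1/6, minimum Z = 143/12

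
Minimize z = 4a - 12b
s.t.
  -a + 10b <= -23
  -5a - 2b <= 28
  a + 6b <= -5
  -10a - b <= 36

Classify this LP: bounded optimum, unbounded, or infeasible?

Corner points and z = 4a - 12b:
  (11/2, -7/4) → z = 43
  (-337/101, -266/101) → z = 1844/101
  (-44/15, -20/3) → z = 1024/15
The feasible region has finitely many vertices and no improving ray; the minimum is 1844/101 at (-337/101, -266/101).

bounded optimum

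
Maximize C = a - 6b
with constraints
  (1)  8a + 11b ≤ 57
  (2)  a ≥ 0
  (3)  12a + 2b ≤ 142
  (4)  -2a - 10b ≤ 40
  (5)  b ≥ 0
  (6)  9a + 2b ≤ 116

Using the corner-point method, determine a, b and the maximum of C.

Vertices and C = a - 6b:
  (0, 57/11) → C = -342/11
  (57/8, 0) → C = 57/8
  (0, 0) → C = 0

a = 57/8, b = 0, maximum C = 57/8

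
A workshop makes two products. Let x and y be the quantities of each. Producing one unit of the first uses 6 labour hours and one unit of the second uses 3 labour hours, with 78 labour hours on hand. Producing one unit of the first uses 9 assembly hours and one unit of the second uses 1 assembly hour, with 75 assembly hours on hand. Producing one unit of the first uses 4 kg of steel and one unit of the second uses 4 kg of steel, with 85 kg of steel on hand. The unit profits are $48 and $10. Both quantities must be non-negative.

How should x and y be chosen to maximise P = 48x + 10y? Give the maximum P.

x = 7, y = 12, maximum P = 456

Extreme points and P = 48x + 10y:
  (0, 0) → P = 0
  (0, 85/4) → P = 425/2
  (25/3, 0) → P = 400
  (7, 12) → P = 456
  (19/4, 33/2) → P = 393

At the optimal vertex, 6x + 3y = 78 and 9x + y = 75.
Solving simultaneously gives x = 7, y = 12.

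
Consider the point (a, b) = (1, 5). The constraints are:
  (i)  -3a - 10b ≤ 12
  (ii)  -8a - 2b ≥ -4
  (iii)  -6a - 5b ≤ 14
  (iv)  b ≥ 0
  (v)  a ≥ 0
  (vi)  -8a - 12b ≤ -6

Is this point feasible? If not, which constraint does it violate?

Constraint (ii): -8a - 2b = -18, which is not ≥ -4. All other constraints are satisfied.

not feasible — violates (ii)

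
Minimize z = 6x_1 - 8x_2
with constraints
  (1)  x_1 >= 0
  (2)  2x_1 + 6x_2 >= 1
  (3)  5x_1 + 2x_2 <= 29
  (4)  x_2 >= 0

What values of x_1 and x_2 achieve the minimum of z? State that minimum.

x_1 = 0, x_2 = 29/2, minimum z = -116

Extreme points and z = 6x_1 - 8x_2:
  (0, 1/6) → z = -4/3
  (0, 29/2) → z = -116
  (1/2, 0) → z = 3
  (29/5, 0) → z = 174/5

The binding constraints are x_1 = 0 and 5x_1 + 2x_2 = 29.
Solving simultaneously gives x_1 = 0, x_2 = 29/2.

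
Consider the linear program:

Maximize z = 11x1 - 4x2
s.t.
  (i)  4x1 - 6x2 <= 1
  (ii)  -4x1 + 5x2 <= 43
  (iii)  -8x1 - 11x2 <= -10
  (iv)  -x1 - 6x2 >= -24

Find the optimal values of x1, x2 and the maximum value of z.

x1 = 5, x2 = 19/6, maximum z = 127/3

Corner points and z = 11x1 - 4x2:
  (71/92, 8/23) → z = 653/92
  (5, 19/6) → z = 127/3
  (-141/28, 32/7) → z = -2063/28
  (-138/29, 139/29) → z = -2074/29

The optimum lies where 4x1 - 6x2 = 1 and -x1 - 6x2 = -24.
Solving simultaneously gives x1 = 5, x2 = 19/6.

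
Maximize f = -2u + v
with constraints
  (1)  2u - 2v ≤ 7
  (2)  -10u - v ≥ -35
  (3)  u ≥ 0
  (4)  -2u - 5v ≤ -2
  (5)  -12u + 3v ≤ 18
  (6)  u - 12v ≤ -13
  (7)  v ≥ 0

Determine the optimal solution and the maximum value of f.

u = 29/14, v = 100/7, maximum f = 71/7

Vertices and f = -2u + v:
  (29/14, 100/7) → f = 71/7
  (37/11, 15/11) → f = -59/11
  (0, 6) → f = 6
  (0, 13/12) → f = 13/12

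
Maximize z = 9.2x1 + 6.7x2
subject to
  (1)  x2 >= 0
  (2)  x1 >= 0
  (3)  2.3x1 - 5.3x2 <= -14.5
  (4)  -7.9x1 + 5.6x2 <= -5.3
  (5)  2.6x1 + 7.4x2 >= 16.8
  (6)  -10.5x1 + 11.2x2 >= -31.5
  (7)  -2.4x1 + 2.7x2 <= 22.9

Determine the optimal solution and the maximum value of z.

x1 = 697/3, x2 = 215, maximum z = 107339/30

Corner points and z = 9.2x1 + 6.7x2:
  (10929/2899, 12674/2899) → z = 927313/14495
  (4705/427, 3210/427) → z = 64793/427
  (14255/789, 19363/789) → z = 2608781/7890
  (697/3, 215) → z = 107339/30

At the optimal vertex, -10.5x1 + 11.2x2 = -31.5 and -2.4x1 + 2.7x2 = 22.9.
Solving simultaneously gives x1 = 697/3, x2 = 215.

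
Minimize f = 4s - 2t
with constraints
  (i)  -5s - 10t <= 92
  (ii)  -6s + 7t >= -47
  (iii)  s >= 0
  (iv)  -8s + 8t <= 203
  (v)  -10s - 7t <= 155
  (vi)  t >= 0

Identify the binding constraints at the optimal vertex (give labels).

Vertices and f = 4s - 2t:
  (47/6, 0) → f = 94/3
  (0, 203/8) → f = -203/4
  (0, 0) → f = 0
The feasible region is unbounded (it extends along (1, 1), (7, 6)), but f strictly increases along every unbounded feasible direction, so there is no improving ray and the minimum is attained at a vertex.

The minimum is at (0, 203/8). Substituting into each constraint, equality holds for (iii) and (iv); the remaining constraints have slack.

(iii) and (iv)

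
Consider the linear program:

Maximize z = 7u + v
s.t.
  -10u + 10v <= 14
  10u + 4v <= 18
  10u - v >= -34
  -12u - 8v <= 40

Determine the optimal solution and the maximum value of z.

Corner points and z = 7u + v:
  (31/35, 16/7) → z = 297/35
  (-64/25, -29/25) → z = -477/25
  (19/2, -77/4) → z = 189/4

The optimum lies where 10u + 4v = 18 and -12u - 8v = 40.
Solving simultaneously gives u = 19/2, v = -77/4.

u = 19/2, v = -77/4, maximum z = 189/4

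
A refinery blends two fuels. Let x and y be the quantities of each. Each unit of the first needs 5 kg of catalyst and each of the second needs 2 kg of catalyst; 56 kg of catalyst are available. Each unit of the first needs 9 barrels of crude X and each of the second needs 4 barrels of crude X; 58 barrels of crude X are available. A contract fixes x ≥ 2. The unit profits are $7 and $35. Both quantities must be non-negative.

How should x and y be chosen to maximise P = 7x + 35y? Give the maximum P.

x = 2, y = 10, maximum P = 364

Feasible corners and P = 7x + 35y:
  (58/9, 0) → P = 406/9
  (2, 0) → P = 14
  (2, 10) → P = 364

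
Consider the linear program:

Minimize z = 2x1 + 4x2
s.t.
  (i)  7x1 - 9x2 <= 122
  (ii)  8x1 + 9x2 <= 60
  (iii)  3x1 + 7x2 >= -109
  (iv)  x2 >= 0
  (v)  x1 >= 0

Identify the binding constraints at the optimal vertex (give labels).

(iv) and (v)

Extreme points and z = 2x1 + 4x2:
  (15/2, 0) → z = 15
  (0, 20/3) → z = 80/3
  (0, 0) → z = 0

The minimum is at (0, 0). Substituting into each constraint, equality holds for (iv) and (v); the remaining constraints have slack.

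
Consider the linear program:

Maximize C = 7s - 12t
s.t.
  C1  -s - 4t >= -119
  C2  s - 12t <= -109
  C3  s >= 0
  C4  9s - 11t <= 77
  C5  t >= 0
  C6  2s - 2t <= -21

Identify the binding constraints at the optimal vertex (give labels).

Feasible corners and C = 7s - 12t:
  (0, 119/4) → C = -357
  (77/5, 259/10) → C = -203
  (0, 21/2) → C = -126

The maximum is at (0, 21/2). Substituting into each constraint, equality holds for C3 and C6; the remaining constraints have slack.

C3 and C6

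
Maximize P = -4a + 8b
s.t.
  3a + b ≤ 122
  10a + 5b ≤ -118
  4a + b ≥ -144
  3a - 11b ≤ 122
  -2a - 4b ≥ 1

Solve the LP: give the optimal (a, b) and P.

a = -575/14, b = 142/7, maximum P = 2286/7

Feasible corners and P = -4a + 8b:
  (-688/125, -1574/125) → P = -1968/25
  (-467/30, 113/15) → P = 1838/15
  (-1462/47, -920/47) → P = -1512/47
  (-575/14, 142/7) → P = 2286/7

The binding constraints are 4a + b = -144 and -2a - 4b = 1.
Solving simultaneously gives a = -575/14, b = 142/7.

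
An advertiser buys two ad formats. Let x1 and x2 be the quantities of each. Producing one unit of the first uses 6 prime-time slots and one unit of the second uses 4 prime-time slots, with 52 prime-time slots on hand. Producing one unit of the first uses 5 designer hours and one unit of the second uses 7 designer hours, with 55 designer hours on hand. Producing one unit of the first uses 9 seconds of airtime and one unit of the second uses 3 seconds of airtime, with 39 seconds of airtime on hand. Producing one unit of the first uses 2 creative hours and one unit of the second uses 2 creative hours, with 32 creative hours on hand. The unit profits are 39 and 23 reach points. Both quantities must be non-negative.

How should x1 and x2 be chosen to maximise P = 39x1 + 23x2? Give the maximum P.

Extreme points and P = 39x1 + 23x2:
  (0, 0) → P = 0
  (0, 55/7) → P = 1265/7
  (13/3, 0) → P = 169
  (9/4, 25/4) → P = 463/2

x1 = 9/4, x2 = 25/4, maximum P = 463/2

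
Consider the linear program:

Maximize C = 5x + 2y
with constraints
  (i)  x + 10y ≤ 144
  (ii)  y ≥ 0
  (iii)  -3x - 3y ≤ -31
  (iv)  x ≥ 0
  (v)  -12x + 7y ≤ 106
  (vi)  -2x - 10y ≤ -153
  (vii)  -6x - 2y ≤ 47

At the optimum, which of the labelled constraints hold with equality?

Extreme points and C = 5x + 2y:
  (144, 0) → C = 720
  (9, 27/2) → C = 72
  (153/2, 0) → C = 765/2

The maximum is at (144, 0). Substituting into each constraint, equality holds for (i) and (ii); the remaining constraints have slack.

(i) and (ii)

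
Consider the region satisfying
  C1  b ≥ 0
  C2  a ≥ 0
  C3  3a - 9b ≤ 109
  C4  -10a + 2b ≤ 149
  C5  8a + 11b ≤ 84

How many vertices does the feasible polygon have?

3

Pairwise boundary intersections that survive every other constraint:
  (0, 0)
  (21/2, 0)
  (0, 84/11)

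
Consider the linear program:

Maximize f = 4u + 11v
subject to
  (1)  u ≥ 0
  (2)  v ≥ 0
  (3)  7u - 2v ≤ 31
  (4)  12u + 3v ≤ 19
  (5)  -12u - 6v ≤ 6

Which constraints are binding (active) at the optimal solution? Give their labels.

(1) and (4)

Extreme points and f = 4u + 11v:
  (0, 0) → f = 0
  (0, 19/3) → f = 209/3
  (19/12, 0) → f = 19/3

The maximum is at (0, 19/3). Substituting into each constraint, equality holds for (1) and (4); the remaining constraints have slack.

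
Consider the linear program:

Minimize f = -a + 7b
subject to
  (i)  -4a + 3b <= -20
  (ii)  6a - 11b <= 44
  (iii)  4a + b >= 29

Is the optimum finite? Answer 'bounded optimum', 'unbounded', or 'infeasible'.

bounded optimum

Corner points and f = -a + 7b:
  (107/16, 9/4) → f = 145/16
  (363/50, -1/25) → f = -377/50
The feasible region has finitely many vertices and no improving ray; the minimum is -377/50 at (363/50, -1/25).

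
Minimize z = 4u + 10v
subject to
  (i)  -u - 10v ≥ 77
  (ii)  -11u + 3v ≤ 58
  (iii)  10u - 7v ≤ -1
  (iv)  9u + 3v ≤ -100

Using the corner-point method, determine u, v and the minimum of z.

Feasible corners and z = 4u + 10v:
  (-403/47, -569/47) → z = -7302/47
  (-79/10, -289/30) → z = -1919/15
  (-703/93, -991/93) → z = -12722/93

The optimum lies where -11u + 3v = 58 and 10u - 7v = -1.
Solving simultaneously gives u = -403/47, v = -569/47.

u = -403/47, v = -569/47, minimum z = -7302/47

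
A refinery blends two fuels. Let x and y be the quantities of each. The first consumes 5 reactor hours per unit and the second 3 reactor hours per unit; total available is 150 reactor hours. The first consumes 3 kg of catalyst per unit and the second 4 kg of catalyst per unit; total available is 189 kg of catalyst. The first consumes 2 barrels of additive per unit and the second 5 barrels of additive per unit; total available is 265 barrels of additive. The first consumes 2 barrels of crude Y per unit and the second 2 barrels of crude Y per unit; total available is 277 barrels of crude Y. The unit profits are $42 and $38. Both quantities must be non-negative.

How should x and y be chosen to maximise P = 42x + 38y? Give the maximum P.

x = 3, y = 45, maximum P = 1836

Feasible corners and P = 42x + 38y:
  (0, 0) → P = 0
  (0, 189/4) → P = 3591/2
  (30, 0) → P = 1260
  (3, 45) → P = 1836

The optimum lies where 5x + 3y = 150 and 3x + 4y = 189.
Solving simultaneously gives x = 3, y = 45.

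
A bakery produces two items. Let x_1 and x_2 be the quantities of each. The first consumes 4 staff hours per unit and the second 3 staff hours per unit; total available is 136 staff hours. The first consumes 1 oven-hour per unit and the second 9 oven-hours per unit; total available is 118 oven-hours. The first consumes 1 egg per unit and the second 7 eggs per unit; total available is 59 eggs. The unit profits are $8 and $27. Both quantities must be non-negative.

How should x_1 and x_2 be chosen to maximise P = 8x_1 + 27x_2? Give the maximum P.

Corner points and P = 8x_1 + 27x_2:
  (0, 0) → P = 0
  (0, 59/7) → P = 1593/7
  (34, 0) → P = 272
  (31, 4) → P = 356

x_1 = 31, x_2 = 4, maximum P = 356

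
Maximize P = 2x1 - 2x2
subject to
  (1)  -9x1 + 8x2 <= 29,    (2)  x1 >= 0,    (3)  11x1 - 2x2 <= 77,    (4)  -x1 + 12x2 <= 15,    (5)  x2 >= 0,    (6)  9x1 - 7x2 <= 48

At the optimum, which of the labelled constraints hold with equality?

(5) and (6)

Extreme points and P = 2x1 - 2x2:
  (0, 5/4) → P = -5/2
  (0, 0) → P = 0
  (681/101, 183/101) → P = 996/101
  (16/3, 0) → P = 32/3

The maximum is at (16/3, 0). Substituting into each constraint, equality holds for (5) and (6); the remaining constraints have slack.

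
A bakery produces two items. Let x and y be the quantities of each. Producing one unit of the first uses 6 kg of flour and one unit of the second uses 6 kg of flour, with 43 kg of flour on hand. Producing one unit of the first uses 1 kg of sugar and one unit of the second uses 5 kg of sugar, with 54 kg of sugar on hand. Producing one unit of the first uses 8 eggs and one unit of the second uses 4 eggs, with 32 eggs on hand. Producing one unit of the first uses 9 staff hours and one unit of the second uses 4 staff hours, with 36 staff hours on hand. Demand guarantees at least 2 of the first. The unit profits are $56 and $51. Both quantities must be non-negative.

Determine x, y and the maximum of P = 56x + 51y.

x = 2, y = 4, maximum P = 316

Corner points and P = 56x + 51y:
  (4, 0) → P = 224
  (2, 0) → P = 112
  (2, 4) → P = 316

The binding constraints are 8x + 4y = 32 and x = 2.
Solving simultaneously gives x = 2, y = 4.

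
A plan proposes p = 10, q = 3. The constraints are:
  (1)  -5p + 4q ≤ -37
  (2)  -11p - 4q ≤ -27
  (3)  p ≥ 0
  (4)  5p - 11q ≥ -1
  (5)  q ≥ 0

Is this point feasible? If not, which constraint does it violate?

(1): -38 ≤ -37 ✓
(2): -122 ≤ -27 ✓
(3): 10 ≥ 0 ✓
(4): 17 ≥ -1 ✓
(5): 3 ≥ 0 ✓

feasible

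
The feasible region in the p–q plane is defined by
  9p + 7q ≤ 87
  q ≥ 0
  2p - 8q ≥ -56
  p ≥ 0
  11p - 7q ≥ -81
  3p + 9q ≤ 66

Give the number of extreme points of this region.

Of the 15 pairwise boundary intersections, those satisfying every inequality are:
  (29/3, 0)
  (107/20, 111/20)
  (0, 0)
  (0, 7)
  (4/7, 50/7)

5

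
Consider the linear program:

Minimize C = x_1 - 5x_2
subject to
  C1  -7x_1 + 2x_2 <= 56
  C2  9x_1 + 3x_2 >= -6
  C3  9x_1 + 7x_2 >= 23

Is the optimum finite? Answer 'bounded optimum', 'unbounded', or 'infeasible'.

unbounded

From the feasible point (-60/13, 154/13), moving in the direction (2, 7) keeps every constraint satisfied while C decreases without bound.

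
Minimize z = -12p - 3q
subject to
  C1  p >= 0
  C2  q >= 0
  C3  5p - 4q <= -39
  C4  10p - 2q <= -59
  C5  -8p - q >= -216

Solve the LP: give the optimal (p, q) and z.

Corner points and z = -12p - 3q:
  (0, 59/2) → z = -177/2
  (0, 216) → z = -648
  (373/26, 1316/13) → z = -6186/13

p = 0, q = 216, minimum z = -648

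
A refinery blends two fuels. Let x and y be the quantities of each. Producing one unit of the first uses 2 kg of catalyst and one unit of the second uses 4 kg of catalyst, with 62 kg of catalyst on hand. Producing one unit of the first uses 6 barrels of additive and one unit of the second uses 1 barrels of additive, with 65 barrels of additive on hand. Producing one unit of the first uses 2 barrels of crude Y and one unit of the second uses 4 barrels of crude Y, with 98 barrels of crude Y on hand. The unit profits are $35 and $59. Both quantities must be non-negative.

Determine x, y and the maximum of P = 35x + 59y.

x = 9, y = 11, maximum P = 964

Vertices and P = 35x + 59y:
  (0, 0) → P = 0
  (0, 31/2) → P = 1829/2
  (65/6, 0) → P = 2275/6
  (9, 11) → P = 964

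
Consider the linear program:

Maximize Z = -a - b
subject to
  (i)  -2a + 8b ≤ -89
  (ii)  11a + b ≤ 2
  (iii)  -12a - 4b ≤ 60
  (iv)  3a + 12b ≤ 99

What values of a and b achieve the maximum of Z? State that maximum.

Extreme points and Z = -a - b:
  (7/6, -65/6) → Z = 29/3
  (-31/26, -297/26) → Z = 164/13
  (17/8, -171/8) → Z = 77/4

The binding constraints are 11a + b = 2 and -12a - 4b = 60.
Solving simultaneously gives a = 17/8, b = -171/8.

a = 17/8, b = -171/8, maximum Z = 77/4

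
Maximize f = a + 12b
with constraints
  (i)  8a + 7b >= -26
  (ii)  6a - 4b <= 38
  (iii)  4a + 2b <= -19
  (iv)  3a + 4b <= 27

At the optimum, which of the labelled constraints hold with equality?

Extreme points and f = a + 12b:
  (-27/4, 4) → f = 165/4
  (-293/11, 294/11) → f = 3235/11
  (-13, 33/2) → f = 185

The maximum is at (-293/11, 294/11). Substituting into each constraint, equality holds for (i) and (iv); the remaining constraints have slack.

(i) and (iv)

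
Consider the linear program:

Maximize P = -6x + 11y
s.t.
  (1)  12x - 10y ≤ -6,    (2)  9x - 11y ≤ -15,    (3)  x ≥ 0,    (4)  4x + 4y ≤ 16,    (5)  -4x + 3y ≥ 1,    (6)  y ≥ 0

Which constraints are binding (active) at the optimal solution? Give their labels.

(3) and (4)

Corner points and P = -6x + 11y:
  (0, 15/11) → P = 15
  (29/20, 51/20) → P = 387/20
  (0, 4) → P = 44

The maximum is at (0, 4). Substituting into each constraint, equality holds for (3) and (4); the remaining constraints have slack.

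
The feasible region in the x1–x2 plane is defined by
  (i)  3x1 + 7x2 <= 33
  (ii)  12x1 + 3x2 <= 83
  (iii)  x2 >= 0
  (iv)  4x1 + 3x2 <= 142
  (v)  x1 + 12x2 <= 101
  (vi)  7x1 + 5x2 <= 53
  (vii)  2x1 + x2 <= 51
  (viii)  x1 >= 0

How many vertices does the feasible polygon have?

Intersecting each pair of boundary lines and keeping only the points that satisfy every inequality leaves:
  (103/17, 36/17)
  (0, 33/7)
  (83/12, 0)
  (256/39, 55/39)
  (0, 0)

5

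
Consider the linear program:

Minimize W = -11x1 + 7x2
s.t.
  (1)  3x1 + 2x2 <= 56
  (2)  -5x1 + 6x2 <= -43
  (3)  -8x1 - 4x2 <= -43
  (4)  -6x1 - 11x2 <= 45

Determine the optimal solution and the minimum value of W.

x1 = 706/21, x2 = -157/7, minimum W = -11063/21

Vertices and W = -11x1 + 7x2:
  (211/14, 151/28) → W = -3585/28
  (706/21, -157/7) → W = -11063/21
  (215/34, -129/68) → W = -5633/68
  (653/64, -309/32) → W = -11509/64

The optimum lies where 3x1 + 2x2 = 56 and -6x1 - 11x2 = 45.
Solving simultaneously gives x1 = 706/21, x2 = -157/7.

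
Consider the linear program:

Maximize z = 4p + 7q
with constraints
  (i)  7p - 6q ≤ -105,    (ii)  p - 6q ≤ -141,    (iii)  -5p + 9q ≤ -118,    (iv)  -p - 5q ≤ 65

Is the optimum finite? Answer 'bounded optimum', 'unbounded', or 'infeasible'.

The boundaries 7p - 6q = -105 and p - 6q = -141 meet at (6, 49/2), but that point violates -5p + 9q ≤ -118. Every candidate vertex is excluded by some other constraint, so the feasible region is empty.

infeasible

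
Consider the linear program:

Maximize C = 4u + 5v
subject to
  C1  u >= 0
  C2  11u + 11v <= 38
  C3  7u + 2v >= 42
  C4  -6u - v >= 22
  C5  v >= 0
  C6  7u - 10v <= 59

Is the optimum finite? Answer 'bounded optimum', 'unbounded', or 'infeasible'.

infeasible

The boundaries v = 0 and 7u - 10v = 59 meet at (59/7, 0), but that point violates 11u + 11v ≤ 38. Every candidate vertex is excluded by some other constraint, so the feasible region is empty.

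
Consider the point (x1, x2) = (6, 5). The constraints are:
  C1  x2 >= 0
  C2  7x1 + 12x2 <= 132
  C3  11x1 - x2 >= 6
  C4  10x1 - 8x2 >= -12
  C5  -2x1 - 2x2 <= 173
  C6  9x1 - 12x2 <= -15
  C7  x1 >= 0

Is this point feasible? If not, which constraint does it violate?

not feasible — violates C6

Constraint C6: 9x1 - 12x2 = -6, which is not ≤ -15. All other constraints are satisfied.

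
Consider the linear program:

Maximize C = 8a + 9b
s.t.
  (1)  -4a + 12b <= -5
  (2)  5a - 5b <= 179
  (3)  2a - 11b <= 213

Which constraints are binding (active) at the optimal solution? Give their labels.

Corner points and C = 8a + 9b:
  (2123/40, 691/40) → C = 23203/40
  (-2501/20, -421/10) → C = -13793/10
  (904/45, -707/45) → C = 869/45

The maximum is at (2123/40, 691/40). Substituting into each constraint, equality holds for (1) and (2); the remaining constraints have slack.

(1) and (2)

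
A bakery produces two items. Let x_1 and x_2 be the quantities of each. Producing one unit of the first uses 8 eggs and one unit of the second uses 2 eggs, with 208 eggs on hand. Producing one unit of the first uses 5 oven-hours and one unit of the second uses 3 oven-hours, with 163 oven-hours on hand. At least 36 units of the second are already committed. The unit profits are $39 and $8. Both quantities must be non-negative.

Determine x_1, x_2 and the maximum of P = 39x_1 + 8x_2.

x_1 = 11, x_2 = 36, maximum P = 717

Corner points and P = 39x_1 + 8x_2:
  (0, 163/3) → P = 1304/3
  (0, 36) → P = 288
  (11, 36) → P = 717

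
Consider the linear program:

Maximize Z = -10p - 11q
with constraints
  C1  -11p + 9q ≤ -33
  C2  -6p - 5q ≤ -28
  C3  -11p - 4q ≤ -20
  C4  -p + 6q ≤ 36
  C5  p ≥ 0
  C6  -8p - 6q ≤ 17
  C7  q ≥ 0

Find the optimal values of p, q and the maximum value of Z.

Vertices and Z = -10p - 11q:
  (417/109, 110/109) → Z = -5380/109
  (174/19, 143/19) → Z = -3313/19
  (14/3, 0) → Z = -140/3
The feasible region is unbounded (it extends along (6, 1), (1, 0)), but Z strictly decreases along every unbounded feasible direction, so there is no improving ray and the maximum is attained at a vertex.

At the optimal vertex, -6p - 5q = -28 and q = 0.
Solving simultaneously gives p = 14/3, q = 0.

p = 14/3, q = 0, maximum Z = -140/3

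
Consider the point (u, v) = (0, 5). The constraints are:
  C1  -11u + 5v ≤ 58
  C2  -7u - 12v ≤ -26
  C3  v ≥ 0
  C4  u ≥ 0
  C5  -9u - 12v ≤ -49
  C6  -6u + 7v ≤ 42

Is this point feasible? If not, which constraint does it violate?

C1: 25 ≤ 58 ✓
C2: -60 ≤ -26 ✓
C3: 5 ≥ 0 ✓
C4: 0 ≥ 0 ✓
C5: -60 ≤ -49 ✓
C6: 35 ≤ 42 ✓

feasible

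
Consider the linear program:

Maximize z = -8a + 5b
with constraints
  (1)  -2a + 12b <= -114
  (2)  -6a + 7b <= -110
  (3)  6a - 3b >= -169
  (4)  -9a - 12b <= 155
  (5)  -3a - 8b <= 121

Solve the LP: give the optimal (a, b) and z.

Corner points and z = -8a + 5b:
  (9, -8) → z = -112
  (47/27, -128/9) → z = -2296/27
  (53/9, -52/3) → z = -1204/9
The feasible region is unbounded (it extends along (8, -3), (6, 1)), but z strictly decreases along every unbounded feasible direction, so there is no improving ray and the maximum is attained at a vertex.

At the optimal vertex, -6a + 7b = -110 and -9a - 12b = 155.
Solving simultaneously gives a = 47/27, b = -128/9.

a = 47/27, b = -128/9, maximum z = -2296/27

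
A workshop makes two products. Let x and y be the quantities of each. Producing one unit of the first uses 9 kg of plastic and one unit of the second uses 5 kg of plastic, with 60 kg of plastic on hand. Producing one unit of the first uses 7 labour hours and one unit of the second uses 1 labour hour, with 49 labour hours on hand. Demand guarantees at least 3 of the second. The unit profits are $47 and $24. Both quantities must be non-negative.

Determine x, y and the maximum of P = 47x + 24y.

x = 5, y = 3, maximum P = 307

Corner points and P = 47x + 24y:
  (0, 12) → P = 288
  (0, 3) → P = 72
  (5, 3) → P = 307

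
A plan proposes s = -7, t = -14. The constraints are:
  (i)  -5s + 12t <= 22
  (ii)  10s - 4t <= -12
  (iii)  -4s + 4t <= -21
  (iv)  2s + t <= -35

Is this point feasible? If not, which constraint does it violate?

Constraint (iv): 2s + t = -28, which is not ≤ -35. All other constraints are satisfied.

not feasible — violates (iv)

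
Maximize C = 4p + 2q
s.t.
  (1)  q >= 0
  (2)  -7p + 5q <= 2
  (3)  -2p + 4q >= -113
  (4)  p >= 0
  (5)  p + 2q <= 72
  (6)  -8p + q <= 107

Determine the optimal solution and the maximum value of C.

p = 257/4, q = 31/8, maximum C = 1059/4

The optimum lies where -2p + 4q = -113 and p + 2q = 72.
Solving simultaneously gives p = 257/4, q = 31/8.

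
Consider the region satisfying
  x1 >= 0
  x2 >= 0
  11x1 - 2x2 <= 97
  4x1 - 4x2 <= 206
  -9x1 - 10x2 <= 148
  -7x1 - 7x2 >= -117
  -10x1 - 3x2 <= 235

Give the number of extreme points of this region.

The feasible vertices (each the meet of two boundaries and inside every other half-plane) are:
  (0, 0)
  (0, 117/7)
  (97/11, 0)
  (913/91, 608/91)

4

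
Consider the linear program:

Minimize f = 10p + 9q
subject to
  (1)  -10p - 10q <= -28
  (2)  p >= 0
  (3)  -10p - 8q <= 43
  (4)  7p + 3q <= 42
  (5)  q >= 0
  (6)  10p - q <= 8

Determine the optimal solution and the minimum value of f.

Corner points and f = 10p + 9q:
  (0, 14/5) → f = 126/5
  (54/55, 20/11) → f = 288/11
  (0, 14) → f = 126
  (66/37, 364/37) → f = 3936/37

The optimum lies where -10p - 10q = -28 and p = 0.
Solving simultaneously gives p = 0, q = 14/5.

p = 0, q = 14/5, minimum f = 126/5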